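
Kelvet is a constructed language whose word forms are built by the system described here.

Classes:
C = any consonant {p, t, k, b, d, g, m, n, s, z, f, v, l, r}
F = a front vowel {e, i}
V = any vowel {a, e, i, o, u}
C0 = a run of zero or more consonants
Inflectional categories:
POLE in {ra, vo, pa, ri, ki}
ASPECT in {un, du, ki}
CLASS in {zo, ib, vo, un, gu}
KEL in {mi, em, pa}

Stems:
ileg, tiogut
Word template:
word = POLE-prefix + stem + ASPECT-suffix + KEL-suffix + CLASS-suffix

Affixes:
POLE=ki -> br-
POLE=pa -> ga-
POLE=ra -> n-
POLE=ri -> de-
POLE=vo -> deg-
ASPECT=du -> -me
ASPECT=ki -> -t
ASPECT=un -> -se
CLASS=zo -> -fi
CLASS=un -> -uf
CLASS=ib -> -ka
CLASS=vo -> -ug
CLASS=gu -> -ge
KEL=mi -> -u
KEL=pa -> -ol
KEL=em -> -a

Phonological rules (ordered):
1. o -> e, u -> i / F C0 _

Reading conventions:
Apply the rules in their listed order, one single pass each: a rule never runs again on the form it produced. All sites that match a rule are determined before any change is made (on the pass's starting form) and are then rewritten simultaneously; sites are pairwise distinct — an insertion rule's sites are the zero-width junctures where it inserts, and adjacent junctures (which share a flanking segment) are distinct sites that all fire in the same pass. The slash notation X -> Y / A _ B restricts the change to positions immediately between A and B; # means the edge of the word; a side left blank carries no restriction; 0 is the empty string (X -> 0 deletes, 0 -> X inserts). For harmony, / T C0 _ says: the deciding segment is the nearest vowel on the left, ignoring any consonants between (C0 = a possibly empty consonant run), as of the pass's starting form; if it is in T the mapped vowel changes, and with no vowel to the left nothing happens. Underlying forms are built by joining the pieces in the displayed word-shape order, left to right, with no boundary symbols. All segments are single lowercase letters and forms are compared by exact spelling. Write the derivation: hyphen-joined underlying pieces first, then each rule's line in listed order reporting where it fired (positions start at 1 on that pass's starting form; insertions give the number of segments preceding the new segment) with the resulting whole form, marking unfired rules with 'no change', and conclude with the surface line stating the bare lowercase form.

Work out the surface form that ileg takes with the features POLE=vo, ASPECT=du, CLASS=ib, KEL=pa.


underlying: deg-ileg-me-ol-ka
1. o -> e, u -> i / F C0 _: fires at position(s) 10: degilegmeelka
surface: degilegmeelka


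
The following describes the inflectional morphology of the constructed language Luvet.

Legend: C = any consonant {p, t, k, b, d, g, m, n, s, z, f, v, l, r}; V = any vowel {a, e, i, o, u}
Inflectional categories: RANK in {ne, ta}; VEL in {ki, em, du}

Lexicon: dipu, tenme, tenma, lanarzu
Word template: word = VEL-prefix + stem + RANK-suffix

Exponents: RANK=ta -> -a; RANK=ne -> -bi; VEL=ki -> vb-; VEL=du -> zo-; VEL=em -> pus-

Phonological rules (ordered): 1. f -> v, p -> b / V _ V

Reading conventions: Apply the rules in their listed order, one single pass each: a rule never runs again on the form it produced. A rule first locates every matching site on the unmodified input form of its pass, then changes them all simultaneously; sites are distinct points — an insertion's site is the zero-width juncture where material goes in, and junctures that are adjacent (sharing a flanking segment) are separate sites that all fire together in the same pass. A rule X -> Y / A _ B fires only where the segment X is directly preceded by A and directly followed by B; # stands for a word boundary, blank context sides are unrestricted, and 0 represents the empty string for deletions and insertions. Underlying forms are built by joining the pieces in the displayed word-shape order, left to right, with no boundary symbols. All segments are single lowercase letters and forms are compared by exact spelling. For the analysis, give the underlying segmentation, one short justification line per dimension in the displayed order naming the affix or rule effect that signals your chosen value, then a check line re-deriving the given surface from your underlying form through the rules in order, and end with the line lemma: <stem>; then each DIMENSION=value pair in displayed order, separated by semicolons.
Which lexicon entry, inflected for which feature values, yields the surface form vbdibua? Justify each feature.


underlying: vb-dipu-a
RANK=ta - signalled by the affix -a
VEL=ki - signalled by the affix vb-
check: vbdipua -> vbdibua
lemma: dipu; RANK=ta; VEL=ki


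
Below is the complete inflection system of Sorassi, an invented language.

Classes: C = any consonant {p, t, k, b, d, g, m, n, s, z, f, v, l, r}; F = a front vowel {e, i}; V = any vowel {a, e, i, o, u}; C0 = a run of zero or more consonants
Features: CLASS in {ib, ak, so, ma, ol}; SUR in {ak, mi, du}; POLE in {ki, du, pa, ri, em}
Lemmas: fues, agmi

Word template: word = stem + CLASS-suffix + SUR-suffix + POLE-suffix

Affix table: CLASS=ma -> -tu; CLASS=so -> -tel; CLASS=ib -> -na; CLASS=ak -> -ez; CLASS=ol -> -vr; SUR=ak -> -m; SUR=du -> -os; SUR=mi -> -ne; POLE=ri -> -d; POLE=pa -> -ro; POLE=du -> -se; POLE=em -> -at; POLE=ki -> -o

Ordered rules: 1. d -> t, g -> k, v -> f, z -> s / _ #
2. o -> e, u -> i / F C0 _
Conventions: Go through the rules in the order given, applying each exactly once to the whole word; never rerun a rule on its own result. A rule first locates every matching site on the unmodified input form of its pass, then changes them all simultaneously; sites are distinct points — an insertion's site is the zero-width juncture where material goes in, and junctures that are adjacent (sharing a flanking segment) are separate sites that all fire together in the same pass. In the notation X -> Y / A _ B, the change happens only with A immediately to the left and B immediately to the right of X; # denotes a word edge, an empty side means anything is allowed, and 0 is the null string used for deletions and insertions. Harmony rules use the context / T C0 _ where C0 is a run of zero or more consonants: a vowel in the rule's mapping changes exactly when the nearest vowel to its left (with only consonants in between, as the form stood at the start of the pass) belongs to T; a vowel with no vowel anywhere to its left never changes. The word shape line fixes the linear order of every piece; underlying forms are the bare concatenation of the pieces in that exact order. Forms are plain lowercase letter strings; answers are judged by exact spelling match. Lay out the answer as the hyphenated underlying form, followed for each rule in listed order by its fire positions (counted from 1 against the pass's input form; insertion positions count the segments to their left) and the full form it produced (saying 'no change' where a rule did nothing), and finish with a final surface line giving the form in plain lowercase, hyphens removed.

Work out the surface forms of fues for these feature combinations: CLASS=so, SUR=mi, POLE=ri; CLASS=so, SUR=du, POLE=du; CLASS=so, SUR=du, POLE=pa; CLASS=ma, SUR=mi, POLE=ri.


cell CLASS=so, SUR=mi, POLE=ri:
underlying: fues-tel-ne-d
1. d -> t, g -> k, v -> f, z -> s / _ #: fires at position(s) 10: fuestelnet
2. o -> e, u -> i / F C0 _: no change
surface: fuestelnet

cell CLASS=so, SUR=du, POLE=du:
underlying: fues-tel-os-se
1. d -> t, g -> k, v -> f, z -> s / _ #: no change
2. o -> e, u -> i / F C0 _: fires at position(s) 8: fuestelesse
surface: fuestelesse

cell CLASS=so, SUR=du, POLE=pa:
underlying: fues-tel-os-ro
1. d -> t, g -> k, v -> f, z -> s / _ #: no change
2. o -> e, u -> i / F C0 _: fires at position(s) 8: fuestelesro
surface: fuestelesro

cell CLASS=ma, SUR=mi, POLE=ri:
underlying: fues-tu-ne-d
1. d -> t, g -> k, v -> f, z -> s / _ #: fires at position(s) 9: fuestunet
2. o -> e, u -> i / F C0 _: fires at position(s) 6: fuestinet
surface: fuestinet


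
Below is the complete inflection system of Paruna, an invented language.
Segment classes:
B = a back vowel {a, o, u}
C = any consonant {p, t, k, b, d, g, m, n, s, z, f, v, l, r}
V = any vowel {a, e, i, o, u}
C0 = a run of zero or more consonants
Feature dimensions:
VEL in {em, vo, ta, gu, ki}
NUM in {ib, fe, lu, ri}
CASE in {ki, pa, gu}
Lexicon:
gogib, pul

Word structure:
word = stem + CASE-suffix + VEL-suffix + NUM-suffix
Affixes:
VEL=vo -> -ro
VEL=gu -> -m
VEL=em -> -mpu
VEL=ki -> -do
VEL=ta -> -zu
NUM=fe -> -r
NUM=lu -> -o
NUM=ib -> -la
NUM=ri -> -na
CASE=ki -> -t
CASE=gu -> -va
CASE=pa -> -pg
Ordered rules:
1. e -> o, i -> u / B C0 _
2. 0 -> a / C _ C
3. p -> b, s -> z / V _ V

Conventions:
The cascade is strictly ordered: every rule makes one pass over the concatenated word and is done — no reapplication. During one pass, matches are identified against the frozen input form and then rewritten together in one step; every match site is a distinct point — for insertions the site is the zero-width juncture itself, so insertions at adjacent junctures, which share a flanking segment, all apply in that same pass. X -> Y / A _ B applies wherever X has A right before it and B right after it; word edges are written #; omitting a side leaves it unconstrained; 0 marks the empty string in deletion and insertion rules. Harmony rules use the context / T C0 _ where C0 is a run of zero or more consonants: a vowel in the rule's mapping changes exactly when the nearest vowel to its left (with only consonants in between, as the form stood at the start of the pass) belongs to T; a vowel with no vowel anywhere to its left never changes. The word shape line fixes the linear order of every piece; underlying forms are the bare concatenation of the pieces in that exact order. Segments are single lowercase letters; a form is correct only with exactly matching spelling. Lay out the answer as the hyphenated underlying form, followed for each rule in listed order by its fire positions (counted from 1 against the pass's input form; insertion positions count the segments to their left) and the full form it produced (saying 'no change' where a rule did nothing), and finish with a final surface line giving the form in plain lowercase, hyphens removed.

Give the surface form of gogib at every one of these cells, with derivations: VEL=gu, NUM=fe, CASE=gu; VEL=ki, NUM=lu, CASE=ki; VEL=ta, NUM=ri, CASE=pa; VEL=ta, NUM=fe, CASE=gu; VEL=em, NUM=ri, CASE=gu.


cell VEL=gu, NUM=fe, CASE=gu:
underlying: gogib-va-m-r
1. e -> o, i -> u / B C0 _: fires at position(s) 4: gogubvamr
2. 0 -> a / C _ C: inserts after position(s) 5, 8: gogubavamar
3. p -> b, s -> z / V _ V: no change
surface: gogubavamar

cell VEL=ki, NUM=lu, CASE=ki:
underlying: gogib-t-do-o
1. e -> o, i -> u / B C0 _: fires at position(s) 4: gogubtdoo
2. 0 -> a / C _ C: inserts after position(s) 5, 6: gogubatadoo
3. p -> b, s -> z / V _ V: no change
surface: gogubatadoo

cell VEL=ta, NUM=ri, CASE=pa:
underlying: gogib-pg-zu-na
1. e -> o, i -> u / B C0 _: fires at position(s) 4: gogubpgzuna
2. 0 -> a / C _ C: inserts after position(s) 5, 6, 7: gogubapagazuna
3. p -> b, s -> z / V _ V: fires at position(s) 7: gogubabagazuna
surface: gogubabagazuna

cell VEL=ta, NUM=fe, CASE=gu:
underlying: gogib-va-zu-r
1. e -> o, i -> u / B C0 _: fires at position(s) 4: gogubvazur
2. 0 -> a / C _ C: inserts after position(s) 5: gogubavazur
3. p -> b, s -> z / V _ V: no change
surface: gogubavazur

cell VEL=em, NUM=ri, CASE=gu:
underlying: gogib-va-mpu-na
1. e -> o, i -> u / B C0 _: fires at position(s) 4: gogubvampuna
2. 0 -> a / C _ C: inserts after position(s) 5, 8: gogubavamapuna
3. p -> b, s -> z / V _ V: fires at position(s) 11: gogubavamabuna
surface: gogubavamabuna


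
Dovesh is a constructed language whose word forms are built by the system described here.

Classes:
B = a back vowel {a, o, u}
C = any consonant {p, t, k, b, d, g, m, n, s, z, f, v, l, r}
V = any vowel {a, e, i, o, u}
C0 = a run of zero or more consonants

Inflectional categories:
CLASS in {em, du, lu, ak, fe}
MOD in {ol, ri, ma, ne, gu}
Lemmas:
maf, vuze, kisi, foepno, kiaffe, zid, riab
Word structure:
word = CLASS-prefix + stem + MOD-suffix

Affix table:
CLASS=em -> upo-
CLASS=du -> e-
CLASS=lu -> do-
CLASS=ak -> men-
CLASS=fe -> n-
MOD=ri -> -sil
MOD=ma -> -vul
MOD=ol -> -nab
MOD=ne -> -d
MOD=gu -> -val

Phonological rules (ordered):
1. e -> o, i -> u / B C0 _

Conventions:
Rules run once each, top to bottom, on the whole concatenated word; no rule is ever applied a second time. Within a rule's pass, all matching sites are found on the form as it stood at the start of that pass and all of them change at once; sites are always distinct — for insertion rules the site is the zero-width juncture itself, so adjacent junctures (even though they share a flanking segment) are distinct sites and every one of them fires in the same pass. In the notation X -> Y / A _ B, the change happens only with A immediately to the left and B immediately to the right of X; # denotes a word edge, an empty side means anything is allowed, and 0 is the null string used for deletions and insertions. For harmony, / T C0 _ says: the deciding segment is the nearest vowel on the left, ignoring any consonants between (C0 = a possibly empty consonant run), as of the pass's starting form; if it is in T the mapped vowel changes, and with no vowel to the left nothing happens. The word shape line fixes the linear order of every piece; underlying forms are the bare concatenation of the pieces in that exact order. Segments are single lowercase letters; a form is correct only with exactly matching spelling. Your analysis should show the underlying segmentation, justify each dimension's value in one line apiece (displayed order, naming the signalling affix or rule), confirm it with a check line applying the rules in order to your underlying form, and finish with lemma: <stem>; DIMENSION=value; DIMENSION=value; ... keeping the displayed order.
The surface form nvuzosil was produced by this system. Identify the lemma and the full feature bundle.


underlying: n-vuze-sil
CLASS=fe - signalled by the affix n-
MOD=ri - signalled by the affix -sil
check: nvuzesil -> nvuzosil
lemma: vuze; CLASS=fe; MOD=ri


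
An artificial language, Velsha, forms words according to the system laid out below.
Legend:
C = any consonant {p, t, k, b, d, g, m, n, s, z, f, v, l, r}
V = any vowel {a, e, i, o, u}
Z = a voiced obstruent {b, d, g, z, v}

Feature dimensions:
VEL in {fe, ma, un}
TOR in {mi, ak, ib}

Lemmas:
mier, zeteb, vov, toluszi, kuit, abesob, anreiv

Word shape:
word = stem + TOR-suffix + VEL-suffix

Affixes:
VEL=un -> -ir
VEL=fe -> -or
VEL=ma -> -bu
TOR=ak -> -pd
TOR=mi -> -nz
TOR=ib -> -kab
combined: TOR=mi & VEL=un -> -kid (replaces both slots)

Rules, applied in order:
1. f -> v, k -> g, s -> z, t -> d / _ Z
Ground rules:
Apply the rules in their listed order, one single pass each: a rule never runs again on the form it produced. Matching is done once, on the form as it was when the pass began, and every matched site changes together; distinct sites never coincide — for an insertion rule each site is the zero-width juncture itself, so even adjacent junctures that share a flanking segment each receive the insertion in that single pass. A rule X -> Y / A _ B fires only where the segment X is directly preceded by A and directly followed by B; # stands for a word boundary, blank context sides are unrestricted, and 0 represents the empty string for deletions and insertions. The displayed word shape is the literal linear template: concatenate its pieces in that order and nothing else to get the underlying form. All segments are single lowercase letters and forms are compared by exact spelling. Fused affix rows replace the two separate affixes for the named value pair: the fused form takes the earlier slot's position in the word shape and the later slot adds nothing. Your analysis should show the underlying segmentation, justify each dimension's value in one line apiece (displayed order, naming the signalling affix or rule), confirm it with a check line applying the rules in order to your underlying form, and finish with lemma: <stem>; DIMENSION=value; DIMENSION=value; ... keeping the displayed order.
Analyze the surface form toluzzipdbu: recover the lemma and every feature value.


underlying: toluszi-pd-bu
VEL=ma - signalled by the affix -bu
TOR=ak - signalled by the affix -pd
check: toluszipdbu -> toluzzipdbu
lemma: toluszi; VEL=ma; TOR=ak


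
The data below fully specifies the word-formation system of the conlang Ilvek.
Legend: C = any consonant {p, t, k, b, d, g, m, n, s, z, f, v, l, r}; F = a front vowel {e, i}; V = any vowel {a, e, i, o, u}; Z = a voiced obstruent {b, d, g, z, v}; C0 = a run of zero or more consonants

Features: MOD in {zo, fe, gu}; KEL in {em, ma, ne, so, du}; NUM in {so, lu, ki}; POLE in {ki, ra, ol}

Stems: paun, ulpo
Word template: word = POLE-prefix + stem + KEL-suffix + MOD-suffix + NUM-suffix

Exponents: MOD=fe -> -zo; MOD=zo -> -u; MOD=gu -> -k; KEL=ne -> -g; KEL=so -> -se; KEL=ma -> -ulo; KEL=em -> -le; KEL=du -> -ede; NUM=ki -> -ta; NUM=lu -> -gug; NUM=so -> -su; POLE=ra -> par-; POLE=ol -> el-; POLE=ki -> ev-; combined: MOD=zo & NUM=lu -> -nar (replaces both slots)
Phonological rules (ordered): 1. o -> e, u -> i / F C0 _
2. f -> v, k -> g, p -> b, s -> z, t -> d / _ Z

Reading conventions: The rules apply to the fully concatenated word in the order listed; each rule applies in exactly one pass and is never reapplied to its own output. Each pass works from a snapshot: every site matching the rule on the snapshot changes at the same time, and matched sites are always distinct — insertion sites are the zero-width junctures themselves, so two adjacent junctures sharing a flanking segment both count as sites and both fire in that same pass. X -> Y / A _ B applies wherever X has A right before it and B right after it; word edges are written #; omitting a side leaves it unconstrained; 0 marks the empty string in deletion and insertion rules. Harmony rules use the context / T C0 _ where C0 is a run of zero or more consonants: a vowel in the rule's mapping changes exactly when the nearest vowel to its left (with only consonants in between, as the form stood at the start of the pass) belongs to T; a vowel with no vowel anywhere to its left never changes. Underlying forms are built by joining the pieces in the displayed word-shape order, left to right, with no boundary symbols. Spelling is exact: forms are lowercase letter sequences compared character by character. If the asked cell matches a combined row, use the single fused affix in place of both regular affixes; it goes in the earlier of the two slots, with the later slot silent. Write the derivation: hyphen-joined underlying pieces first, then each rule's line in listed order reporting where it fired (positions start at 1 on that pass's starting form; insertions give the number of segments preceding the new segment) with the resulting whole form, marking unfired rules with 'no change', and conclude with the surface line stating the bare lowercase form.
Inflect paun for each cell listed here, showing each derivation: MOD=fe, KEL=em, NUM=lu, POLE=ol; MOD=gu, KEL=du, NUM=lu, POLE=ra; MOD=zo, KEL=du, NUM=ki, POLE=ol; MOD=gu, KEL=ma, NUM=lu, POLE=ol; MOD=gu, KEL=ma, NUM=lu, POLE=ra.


cell MOD=fe, KEL=em, NUM=lu, POLE=ol:
underlying: el-paun-le-zo-gug
1. o -> e, u -> i / F C0 _: fires at position(s) 10: elpaunlezegug
2. f -> v, k -> g, p -> b, s -> z, t -> d / _ Z: no change
surface: elpaunlezegug

cell MOD=gu, KEL=du, NUM=lu, POLE=ra:
underlying: par-paun-ede-k-gug
1. o -> e, u -> i / F C0 _: fires at position(s) 13: parpaunedekgig
2. f -> v, k -> g, p -> b, s -> z, t -> d / _ Z: fires at position(s) 11: parpaunedeggig
surface: parpaunedeggig

cell MOD=zo, KEL=du, NUM=ki, POLE=ol:
underlying: el-paun-ede-u-ta
1. o -> e, u -> i / F C0 _: fires at position(s) 10: elpaunedeita
2. f -> v, k -> g, p -> b, s -> z, t -> d / _ Z: no change
surface: elpaunedeita

cell MOD=gu, KEL=ma, NUM=lu, POLE=ol:
underlying: el-paun-ulo-k-gug
1. o -> e, u -> i / F C0 _: no change
2. f -> v, k -> g, p -> b, s -> z, t -> d / _ Z: fires at position(s) 10: elpaunuloggug
surface: elpaunuloggug

cell MOD=gu, KEL=ma, NUM=lu, POLE=ra:
underlying: par-paun-ulo-k-gug
1. o -> e, u -> i / F C0 _: no change
2. f -> v, k -> g, p -> b, s -> z, t -> d / _ Z: fires at position(s) 11: parpaunuloggug
surface: parpaunuloggug


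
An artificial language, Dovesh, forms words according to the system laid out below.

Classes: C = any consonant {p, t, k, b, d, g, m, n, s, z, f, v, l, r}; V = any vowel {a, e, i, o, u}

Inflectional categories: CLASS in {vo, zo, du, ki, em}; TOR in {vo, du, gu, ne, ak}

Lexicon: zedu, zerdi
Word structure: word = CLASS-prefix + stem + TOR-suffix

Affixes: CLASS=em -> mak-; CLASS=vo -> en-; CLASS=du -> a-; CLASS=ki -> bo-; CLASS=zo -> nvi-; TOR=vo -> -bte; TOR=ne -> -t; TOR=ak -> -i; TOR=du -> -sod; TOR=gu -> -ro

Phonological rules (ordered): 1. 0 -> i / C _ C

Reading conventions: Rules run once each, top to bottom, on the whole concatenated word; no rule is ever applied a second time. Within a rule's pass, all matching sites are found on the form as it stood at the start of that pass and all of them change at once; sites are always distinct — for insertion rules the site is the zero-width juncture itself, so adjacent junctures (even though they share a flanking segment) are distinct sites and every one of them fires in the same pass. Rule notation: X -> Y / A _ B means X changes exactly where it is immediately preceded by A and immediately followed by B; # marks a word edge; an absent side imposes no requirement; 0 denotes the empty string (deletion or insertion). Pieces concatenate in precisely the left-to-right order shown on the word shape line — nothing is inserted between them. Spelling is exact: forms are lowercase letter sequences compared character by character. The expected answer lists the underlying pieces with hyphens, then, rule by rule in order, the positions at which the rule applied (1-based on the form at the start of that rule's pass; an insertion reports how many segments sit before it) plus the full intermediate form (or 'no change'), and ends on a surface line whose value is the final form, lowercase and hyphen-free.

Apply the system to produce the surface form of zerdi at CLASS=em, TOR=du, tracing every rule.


underlying: mak-zerdi-sod
1. 0 -> i / C _ C: inserts after position(s) 3, 6: makizeridisod
surface: makizeridisod


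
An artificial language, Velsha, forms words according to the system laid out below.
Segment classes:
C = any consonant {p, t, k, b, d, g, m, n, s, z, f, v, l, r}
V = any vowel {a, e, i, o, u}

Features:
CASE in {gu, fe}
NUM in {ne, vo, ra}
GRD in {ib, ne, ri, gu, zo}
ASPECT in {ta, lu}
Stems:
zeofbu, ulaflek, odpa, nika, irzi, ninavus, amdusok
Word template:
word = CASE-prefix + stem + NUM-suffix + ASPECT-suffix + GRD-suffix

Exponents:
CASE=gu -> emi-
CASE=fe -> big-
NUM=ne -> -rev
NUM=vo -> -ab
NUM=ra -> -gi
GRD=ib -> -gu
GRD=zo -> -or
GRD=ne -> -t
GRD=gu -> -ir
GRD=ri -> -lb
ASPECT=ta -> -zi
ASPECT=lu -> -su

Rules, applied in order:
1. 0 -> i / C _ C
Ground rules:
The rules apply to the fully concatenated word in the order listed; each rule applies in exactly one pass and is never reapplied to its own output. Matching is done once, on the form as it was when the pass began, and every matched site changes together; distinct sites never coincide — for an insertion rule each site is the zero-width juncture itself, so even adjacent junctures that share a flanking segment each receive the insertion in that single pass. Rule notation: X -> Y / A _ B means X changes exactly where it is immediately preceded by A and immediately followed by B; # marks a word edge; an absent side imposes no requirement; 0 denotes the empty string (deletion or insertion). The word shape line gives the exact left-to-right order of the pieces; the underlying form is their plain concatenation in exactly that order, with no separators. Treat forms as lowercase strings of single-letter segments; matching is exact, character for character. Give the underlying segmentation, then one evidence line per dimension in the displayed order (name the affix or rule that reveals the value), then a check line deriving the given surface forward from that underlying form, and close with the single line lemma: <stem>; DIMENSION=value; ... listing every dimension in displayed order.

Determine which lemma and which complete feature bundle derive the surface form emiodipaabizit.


underlying: emi-odpa-ab-zi-t
CASE=gu - signalled by the affix emi-
NUM=vo - signalled by the affix -ab
GRD=ne - signalled by the affix -t
ASPECT=ta - signalled by the affix -zi
check: emiodpaabzit -> emiodipaabizit
lemma: odpa; CASE=gu; NUM=vo; GRD=ne; ASPECT=ta


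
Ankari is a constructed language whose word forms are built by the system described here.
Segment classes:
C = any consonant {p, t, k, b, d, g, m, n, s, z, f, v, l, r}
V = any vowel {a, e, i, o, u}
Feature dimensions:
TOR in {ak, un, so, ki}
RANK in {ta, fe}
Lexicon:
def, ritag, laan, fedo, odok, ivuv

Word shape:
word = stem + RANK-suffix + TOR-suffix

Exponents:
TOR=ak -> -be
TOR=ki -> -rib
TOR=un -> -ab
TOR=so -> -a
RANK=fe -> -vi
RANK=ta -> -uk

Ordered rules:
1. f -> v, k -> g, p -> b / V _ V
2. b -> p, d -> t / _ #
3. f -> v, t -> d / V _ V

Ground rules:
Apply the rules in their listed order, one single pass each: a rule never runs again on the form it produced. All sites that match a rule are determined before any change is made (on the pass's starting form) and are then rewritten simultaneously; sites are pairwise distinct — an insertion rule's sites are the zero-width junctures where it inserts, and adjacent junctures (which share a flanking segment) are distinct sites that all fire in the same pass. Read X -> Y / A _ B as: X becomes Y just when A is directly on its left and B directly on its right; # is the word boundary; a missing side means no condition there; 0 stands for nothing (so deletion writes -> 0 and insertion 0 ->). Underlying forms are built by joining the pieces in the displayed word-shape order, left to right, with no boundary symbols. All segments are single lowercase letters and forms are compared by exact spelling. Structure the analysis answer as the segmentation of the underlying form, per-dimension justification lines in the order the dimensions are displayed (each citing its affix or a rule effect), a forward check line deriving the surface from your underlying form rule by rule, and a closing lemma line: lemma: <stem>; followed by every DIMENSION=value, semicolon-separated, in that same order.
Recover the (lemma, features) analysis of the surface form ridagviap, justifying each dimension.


underlying: ritag-vi-ab
TOR=un - signalled by the affix -ab
RANK=fe - signalled by the affix -vi
check: ritagviab -> ritagviab -> ritagviap -> ridagviap
lemma: ritag; TOR=un; RANK=fe


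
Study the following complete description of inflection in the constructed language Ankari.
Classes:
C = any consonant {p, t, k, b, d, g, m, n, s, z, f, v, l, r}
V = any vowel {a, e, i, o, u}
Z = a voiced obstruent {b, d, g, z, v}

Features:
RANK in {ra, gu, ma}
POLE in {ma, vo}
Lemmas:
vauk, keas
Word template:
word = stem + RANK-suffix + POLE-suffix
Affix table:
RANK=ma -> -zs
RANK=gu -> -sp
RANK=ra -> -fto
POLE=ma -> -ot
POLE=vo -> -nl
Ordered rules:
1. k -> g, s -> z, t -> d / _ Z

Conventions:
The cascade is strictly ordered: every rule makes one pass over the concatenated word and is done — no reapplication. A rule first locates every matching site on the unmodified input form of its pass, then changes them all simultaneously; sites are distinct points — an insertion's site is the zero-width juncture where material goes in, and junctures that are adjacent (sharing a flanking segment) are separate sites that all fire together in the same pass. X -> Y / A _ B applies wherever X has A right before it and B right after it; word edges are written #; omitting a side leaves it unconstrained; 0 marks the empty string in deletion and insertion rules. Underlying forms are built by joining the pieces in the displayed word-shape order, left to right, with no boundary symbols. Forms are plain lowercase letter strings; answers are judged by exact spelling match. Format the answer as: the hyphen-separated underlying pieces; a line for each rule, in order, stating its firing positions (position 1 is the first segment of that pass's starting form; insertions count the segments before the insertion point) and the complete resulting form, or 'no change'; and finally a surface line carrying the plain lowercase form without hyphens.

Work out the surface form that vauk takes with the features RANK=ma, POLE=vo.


underlying: vauk-zs-nl
1. k -> g, s -> z, t -> d / _ Z: fires at position(s) 4: vaugzsnl
surface: vaugzsnl


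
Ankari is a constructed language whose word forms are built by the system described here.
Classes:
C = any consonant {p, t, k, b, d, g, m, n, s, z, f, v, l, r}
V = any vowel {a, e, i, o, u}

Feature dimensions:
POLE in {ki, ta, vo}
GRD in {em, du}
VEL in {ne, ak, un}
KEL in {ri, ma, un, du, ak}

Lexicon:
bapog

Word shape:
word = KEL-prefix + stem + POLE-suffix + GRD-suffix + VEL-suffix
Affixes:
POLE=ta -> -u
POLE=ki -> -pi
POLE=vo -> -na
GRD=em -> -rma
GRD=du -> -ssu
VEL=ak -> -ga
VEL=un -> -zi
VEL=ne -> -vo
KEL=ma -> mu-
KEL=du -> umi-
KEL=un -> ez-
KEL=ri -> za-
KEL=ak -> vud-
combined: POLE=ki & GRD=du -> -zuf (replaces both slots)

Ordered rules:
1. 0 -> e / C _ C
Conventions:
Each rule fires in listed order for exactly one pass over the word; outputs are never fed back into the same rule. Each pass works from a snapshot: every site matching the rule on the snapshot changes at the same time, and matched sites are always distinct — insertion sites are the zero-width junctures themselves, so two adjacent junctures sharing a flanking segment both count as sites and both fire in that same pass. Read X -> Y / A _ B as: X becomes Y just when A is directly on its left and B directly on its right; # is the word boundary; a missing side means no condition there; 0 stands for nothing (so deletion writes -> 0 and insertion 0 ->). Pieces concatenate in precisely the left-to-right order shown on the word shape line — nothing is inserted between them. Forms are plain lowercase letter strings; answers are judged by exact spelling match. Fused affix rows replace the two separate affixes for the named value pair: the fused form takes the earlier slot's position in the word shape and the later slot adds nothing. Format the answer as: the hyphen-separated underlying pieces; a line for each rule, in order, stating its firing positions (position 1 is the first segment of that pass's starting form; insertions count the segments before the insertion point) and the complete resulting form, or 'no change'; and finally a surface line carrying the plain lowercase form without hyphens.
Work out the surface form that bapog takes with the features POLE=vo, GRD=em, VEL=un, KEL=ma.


underlying: mu-bapog-na-rma-zi
1. 0 -> e / C _ C: inserts after position(s) 7, 10: mubapogenaremazi
surface: mubapogenaremazi


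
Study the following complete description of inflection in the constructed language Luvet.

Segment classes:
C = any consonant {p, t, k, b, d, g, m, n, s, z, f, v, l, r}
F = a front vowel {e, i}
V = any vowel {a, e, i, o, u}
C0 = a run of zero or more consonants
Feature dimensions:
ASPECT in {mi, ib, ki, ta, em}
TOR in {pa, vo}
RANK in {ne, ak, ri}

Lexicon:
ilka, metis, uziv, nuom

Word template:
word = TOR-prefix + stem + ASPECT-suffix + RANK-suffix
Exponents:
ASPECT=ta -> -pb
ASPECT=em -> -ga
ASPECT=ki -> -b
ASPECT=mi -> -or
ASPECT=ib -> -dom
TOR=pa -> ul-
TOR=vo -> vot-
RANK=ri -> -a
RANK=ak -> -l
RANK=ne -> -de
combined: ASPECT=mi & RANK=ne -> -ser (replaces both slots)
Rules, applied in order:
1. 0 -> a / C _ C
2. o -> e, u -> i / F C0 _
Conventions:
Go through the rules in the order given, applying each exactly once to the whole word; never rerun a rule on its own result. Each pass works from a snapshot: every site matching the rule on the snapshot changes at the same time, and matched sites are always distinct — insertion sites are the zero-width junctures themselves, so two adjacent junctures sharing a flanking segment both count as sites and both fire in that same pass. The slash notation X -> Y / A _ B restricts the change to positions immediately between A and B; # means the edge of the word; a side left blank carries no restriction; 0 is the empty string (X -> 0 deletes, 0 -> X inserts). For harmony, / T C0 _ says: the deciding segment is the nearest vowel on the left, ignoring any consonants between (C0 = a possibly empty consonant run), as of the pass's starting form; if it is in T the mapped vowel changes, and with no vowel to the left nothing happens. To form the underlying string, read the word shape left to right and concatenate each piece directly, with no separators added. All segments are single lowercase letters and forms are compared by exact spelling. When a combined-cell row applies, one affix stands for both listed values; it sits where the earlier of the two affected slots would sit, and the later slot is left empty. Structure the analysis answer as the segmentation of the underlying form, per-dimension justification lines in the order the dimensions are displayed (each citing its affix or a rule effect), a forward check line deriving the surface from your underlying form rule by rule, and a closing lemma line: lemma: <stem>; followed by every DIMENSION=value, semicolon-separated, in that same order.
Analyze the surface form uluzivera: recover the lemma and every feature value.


underlying: ul-uziv-or-a
ASPECT=mi - signalled by the affix -or
TOR=pa - signalled by the affix ul-
RANK=ri - signalled by the affix -a
check: uluzivora -> uluzivora -> uluzivera
lemma: uziv; ASPECT=mi; TOR=pa; RANK=ri


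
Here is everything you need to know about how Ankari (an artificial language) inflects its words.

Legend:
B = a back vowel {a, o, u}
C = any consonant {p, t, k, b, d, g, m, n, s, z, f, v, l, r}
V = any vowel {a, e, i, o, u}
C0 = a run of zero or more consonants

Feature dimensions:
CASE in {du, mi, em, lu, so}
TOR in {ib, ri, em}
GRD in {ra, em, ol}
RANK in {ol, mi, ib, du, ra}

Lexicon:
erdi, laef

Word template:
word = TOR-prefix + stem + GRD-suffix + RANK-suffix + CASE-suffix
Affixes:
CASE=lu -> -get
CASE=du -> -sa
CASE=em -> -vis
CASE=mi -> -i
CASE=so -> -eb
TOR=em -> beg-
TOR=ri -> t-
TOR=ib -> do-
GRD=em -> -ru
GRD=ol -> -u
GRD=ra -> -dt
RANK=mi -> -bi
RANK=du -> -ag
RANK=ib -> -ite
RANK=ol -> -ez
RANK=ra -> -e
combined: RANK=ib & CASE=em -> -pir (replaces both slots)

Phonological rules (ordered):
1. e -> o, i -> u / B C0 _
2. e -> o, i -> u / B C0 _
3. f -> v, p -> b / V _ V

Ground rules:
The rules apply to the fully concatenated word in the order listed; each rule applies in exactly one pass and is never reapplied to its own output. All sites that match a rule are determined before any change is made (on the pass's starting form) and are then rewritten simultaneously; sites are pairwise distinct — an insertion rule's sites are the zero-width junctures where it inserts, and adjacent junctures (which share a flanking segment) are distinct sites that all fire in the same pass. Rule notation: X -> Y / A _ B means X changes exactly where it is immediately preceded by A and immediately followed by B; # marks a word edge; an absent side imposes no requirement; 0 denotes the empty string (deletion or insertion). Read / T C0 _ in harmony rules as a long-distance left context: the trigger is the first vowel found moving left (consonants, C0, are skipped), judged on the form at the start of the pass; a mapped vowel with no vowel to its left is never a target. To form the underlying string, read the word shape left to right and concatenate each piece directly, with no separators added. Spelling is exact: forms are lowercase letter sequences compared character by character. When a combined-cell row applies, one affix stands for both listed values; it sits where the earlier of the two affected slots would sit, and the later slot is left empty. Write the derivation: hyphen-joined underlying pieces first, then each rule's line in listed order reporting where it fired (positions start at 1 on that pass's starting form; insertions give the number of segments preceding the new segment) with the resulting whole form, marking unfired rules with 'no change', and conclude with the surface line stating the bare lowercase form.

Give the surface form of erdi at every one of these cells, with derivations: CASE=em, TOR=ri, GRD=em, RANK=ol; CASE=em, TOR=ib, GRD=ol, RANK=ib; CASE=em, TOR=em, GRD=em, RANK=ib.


cell CASE=em, TOR=ri, GRD=em, RANK=ol:
underlying: t-erdi-ru-ez-vis
1. e -> o, i -> u / B C0 _: fires at position(s) 8: terdiruozvis
2. e -> o, i -> u / B C0 _: fires at position(s) 11: terdiruozvus
3. f -> v, p -> b / V _ V: no change
surface: terdiruozvus

cell CASE=em, TOR=ib, GRD=ol, RANK=ib:
underlying: do-erdi-u-pir
1. e -> o, i -> u / B C0 _: fires at position(s) 3, 9: doordiupur
2. e -> o, i -> u / B C0 _: fires at position(s) 6: doorduupur
3. f -> v, p -> b / V _ V: fires at position(s) 8: doorduubur
surface: doorduubur

cell CASE=em, TOR=em, GRD=em, RANK=ib:
underlying: beg-erdi-ru-pir
1. e -> o, i -> u / B C0 _: fires at position(s) 11: begerdirupur
2. e -> o, i -> u / B C0 _: no change
3. f -> v, p -> b / V _ V: fires at position(s) 10: begerdirubur
surface: begerdirubur


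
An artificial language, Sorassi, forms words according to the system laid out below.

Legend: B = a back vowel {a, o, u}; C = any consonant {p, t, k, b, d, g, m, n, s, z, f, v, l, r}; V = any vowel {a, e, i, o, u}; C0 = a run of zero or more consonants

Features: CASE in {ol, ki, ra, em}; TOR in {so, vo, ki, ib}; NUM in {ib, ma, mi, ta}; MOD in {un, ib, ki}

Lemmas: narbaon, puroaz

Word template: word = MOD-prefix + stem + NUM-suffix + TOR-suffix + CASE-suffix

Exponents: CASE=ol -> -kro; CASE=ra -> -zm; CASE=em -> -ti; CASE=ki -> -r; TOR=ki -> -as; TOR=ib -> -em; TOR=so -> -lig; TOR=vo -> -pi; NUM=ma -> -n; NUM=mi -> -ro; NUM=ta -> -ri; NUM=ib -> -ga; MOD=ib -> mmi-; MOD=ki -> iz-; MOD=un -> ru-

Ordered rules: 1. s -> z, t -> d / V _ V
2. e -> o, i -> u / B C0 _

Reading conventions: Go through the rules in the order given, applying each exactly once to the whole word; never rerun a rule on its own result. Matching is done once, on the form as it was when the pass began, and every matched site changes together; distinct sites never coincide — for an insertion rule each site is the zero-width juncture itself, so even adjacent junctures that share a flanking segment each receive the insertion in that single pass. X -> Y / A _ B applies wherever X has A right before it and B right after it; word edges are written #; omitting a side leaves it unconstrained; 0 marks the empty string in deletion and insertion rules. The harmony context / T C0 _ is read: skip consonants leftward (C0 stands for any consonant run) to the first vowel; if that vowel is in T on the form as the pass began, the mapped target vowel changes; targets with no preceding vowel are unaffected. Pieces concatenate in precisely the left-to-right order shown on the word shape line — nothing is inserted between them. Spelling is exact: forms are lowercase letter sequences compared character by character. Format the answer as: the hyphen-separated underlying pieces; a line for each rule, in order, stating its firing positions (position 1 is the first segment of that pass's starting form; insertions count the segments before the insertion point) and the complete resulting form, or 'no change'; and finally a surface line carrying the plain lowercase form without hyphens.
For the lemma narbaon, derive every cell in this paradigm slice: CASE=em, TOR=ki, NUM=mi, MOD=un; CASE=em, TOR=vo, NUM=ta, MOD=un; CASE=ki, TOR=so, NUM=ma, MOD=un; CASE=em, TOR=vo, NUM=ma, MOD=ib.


cell CASE=em, TOR=ki, NUM=mi, MOD=un:
underlying: ru-narbaon-ro-as-ti
1. s -> z, t -> d / V _ V: no change
2. e -> o, i -> u / B C0 _: fires at position(s) 15: runarbaonroastu
surface: runarbaonroastu

cell CASE=em, TOR=vo, NUM=ta, MOD=un:
underlying: ru-narbaon-ri-pi-ti
1. s -> z, t -> d / V _ V: fires at position(s) 14: runarbaonripidi
2. e -> o, i -> u / B C0 _: fires at position(s) 11: runarbaonrupidi
surface: runarbaonrupidi

cell CASE=ki, TOR=so, NUM=ma, MOD=un:
underlying: ru-narbaon-n-lig-r
1. s -> z, t -> d / V _ V: no change
2. e -> o, i -> u / B C0 _: fires at position(s) 12: runarbaonnlugr
surface: runarbaonnlugr

cell CASE=em, TOR=vo, NUM=ma, MOD=ib:
underlying: mmi-narbaon-n-pi-ti
1. s -> z, t -> d / V _ V: fires at position(s) 14: mminarbaonnpidi
2. e -> o, i -> u / B C0 _: fires at position(s) 13: mminarbaonnpudi
surface: mminarbaonnpudi
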